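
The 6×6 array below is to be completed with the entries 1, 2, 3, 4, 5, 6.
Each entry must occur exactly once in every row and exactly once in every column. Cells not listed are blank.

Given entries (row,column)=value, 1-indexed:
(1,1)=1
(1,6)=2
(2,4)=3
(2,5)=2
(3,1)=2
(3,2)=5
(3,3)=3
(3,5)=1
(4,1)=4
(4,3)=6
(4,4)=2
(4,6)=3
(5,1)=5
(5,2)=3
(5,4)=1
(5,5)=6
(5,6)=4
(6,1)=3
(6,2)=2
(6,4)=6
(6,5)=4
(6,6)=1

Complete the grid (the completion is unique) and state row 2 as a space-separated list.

Row 2, column 1: row 2 has {2, 3} and column 1 has {1, 2, 3, 4, 5}, leaving only 6.
Row 2, column 6: row 2 has {2, 3, 6} and column 6 has {1, 2, 3, 4}, leaving only 5.
Row 3, column 4: row 3 has {1, 2, 3, 5} and column 4 has {1, 2, 3, 6}, leaving only 4.
Row 1, column 4: row 1 has {1, 2} and column 4 has {1, 2, 3, 4, 6}, leaving only 5.
Row 1, column 3: row 1 has {1, 2, 5} and column 3 has {3, 6}, leaving only 4.
Row 2, column 3: row 2 has {2, 3, 5, 6} and column 3 has {3, 4, 6}, leaving only 1.
Row 2, column 2: row 2 has {1, 2, 3, 5, 6} and column 2 has {2, 3, 5}, leaving only 4.
So row 2 reads: 6 4 1 3 2 5.

6 4 1 3 2 5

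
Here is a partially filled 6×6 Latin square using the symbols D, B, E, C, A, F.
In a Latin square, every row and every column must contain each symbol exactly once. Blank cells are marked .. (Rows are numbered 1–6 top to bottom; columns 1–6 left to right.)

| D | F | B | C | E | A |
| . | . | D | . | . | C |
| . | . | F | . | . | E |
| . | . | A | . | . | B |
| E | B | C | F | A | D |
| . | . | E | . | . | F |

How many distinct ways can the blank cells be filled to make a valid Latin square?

Row 2, column 1: eliminating its row and column leaves {B, A, F}.
Row 2, column 2: eliminating its row and column leaves {E, A}.
Row 2, column 4: eliminating its row and column leaves {B, E, A}.
Row 2, column 5: eliminating its row and column leaves {B, F}.
Row 3, column 1: eliminating its row and column leaves {B, C, A}.
Row 3, column 2: eliminating its row and column leaves {D, C, A}.
Row 3, column 4: eliminating its row and column leaves {D, B, A}.
Row 3, column 5: eliminating its row and column leaves {D, B, C}.
Row 4, column 1: eliminating its row and column leaves {C, F}.
Row 4, column 2: eliminating its row and column leaves {D, E, C}.
Row 4, column 4: eliminating its row and column leaves {D, E}.
Row 4, column 5: eliminating its row and column leaves {D, C, F}.
Row 6, column 1: eliminating its row and column leaves {B, C, A}.
Row 6, column 2: eliminating its row and column leaves {D, C, A}.
Row 6, column 4: eliminating its row and column leaves {D, B, A}.
Row 6, column 5: eliminating its row and column leaves {D, B, C}.
Enumerating the assignments across these blanks that avoid any row or column repeat gives 20 completions.

20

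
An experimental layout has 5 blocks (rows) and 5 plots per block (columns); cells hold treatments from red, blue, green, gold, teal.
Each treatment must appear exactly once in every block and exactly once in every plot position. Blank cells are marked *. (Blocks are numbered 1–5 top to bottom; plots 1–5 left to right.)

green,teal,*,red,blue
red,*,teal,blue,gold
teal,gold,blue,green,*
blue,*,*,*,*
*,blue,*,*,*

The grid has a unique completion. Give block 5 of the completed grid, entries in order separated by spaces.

Block 5, plot 1: block 5 has {blue} and plot 1 has {red, blue, green, teal}, leaving only gold.
Block 5, plot 4: block 5 has {blue, gold} and plot 4 has {red, blue, green}, leaving only teal.
Block 1, plot 3: block 1 has {red, blue, green, teal} and plot 3 has {blue, teal}, leaving only gold.
Block 2, plot 2: block 2 has {red, blue, gold, teal} and plot 2 has {blue, gold, teal}, leaving only green.
Block 3, plot 5: block 3 has {blue, green, gold, teal} and plot 5 has {blue, gold}, leaving only red.
Block 5, plot 5: block 5 has {blue, gold, teal} and plot 5 has {red, blue, gold}, leaving only green.
Block 5, plot 3: block 5 has {blue, green, gold, teal} and plot 3 has {blue, gold, teal}, leaving only red.
So block 5 reads: gold blue red teal green.

gold blue red teal green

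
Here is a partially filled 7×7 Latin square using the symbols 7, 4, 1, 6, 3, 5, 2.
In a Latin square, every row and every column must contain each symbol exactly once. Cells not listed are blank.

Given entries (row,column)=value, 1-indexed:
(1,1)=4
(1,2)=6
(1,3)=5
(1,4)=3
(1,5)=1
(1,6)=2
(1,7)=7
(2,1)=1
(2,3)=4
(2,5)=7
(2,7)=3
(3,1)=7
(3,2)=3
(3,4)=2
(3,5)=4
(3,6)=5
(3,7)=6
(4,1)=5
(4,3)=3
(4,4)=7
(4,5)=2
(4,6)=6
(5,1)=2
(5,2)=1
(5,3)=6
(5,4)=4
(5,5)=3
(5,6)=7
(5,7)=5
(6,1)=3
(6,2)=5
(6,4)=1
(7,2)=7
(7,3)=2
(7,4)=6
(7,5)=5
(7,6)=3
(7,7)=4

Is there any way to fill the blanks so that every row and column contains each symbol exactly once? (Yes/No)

No

Row 2, column 6: row 2 together with column 6 already contain {7, 4, 1, 6, 3, 5, 2} — every symbol — so nothing can go there. The grid has no valid completion.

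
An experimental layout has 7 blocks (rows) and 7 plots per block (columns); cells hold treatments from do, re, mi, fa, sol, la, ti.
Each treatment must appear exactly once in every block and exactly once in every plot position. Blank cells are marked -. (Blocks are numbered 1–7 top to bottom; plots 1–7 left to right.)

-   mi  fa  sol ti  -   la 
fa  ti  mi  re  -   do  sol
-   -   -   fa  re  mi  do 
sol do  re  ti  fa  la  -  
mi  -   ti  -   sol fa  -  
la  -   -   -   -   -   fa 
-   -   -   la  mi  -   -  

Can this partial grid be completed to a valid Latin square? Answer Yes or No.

Yes

No block or plot among the givens repeats a symbol, and propagating forced cells runs into no contradiction.
One valid completion exists (for instance, do mi fa sol ti re la / fa ti mi re la do sol / ti sol la fa re mi do / sol do re ti fa la mi / mi la ti do sol fa re / la re sol mi do ti fa / re fa do la mi sol ti).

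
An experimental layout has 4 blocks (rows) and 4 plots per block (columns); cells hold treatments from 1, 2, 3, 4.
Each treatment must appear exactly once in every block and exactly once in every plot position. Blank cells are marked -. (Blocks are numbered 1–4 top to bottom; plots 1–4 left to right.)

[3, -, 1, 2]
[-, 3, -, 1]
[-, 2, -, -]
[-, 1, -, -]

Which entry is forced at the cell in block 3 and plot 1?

1

Block 1, plot 2: block 1 has {1, 2, 3} and plot 2 has {1, 2, 3}, leaving only 4.
Block 3, plot 1 is narrowed to {1, 4}.
If it were 4, then block 4, plot 1 would be left with no valid symbol.
So block 3, plot 1 must be 1.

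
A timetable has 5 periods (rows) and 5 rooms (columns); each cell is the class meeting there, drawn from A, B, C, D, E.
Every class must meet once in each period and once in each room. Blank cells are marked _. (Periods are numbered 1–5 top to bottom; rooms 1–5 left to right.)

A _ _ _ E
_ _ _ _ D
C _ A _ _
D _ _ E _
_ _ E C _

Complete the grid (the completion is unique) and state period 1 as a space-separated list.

A C D B E

Period 3, room 5: period 3 has {A, C} and room 5 has {D, E}, leaving only B.
Period 3, room 4: period 3 has {A, B, C} and room 4 has {C, E}, leaving only D.
Period 1, room 4: period 1 has {A, E} and room 4 has {C, D, E}, leaving only B.
Period 2, room 4: period 2 has {D} and room 4 has {B, C, D, E}, leaving only A.
Period 3, room 2: period 3 has {A, B, C, D} and room 2 has {}, leaving only E.
Period 5, room 1: period 5 has {C, E} and room 1 has {A, C, D}, leaving only B.
Period 2, room 1: period 2 has {A, D} and room 1 has {A, B, C, D}, leaving only E.
Period 5, room 5: period 5 has {B, C, E} and room 5 has {B, D, E}, leaving only A.
Period 4, room 5: period 4 has {D, E} and room 5 has {A, B, D, E}, leaving only C.
Period 4, room 3: period 4 has {C, D, E} and room 3 has {A, E}, leaving only B.
Period 2, room 3: period 2 has {A, D, E} and room 3 has {A, B, E}, leaving only C.
Period 1, room 3: period 1 has {A, B, E} and room 3 has {A, B, C, E}, leaving only D.
Period 1, room 2: period 1 has {A, B, D, E} and room 2 has {E}, leaving only C.
So period 1 reads: A C D B E.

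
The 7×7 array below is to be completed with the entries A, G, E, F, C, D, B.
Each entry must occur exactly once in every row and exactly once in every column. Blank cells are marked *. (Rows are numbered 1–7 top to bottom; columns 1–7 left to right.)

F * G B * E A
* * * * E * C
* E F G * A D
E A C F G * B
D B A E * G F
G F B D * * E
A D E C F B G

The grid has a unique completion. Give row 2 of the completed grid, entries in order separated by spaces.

B G D A E F C

Row 2, column 1: row 2 has {E, C} and column 1 has {A, G, E, F, D}, leaving only B.
Row 2, column 2: row 2 has {E, C, B} and column 2 has {A, E, F, D, B}, leaving only G.
Row 2, column 3: row 2 has {G, E, C, B} and column 3 has {A, G, E, F, C, B}, leaving only D.
Row 2, column 4: row 2 has {G, E, C, D, B} and column 4 has {G, E, F, C, D, B}, leaving only A.
Row 2, column 6: row 2 has {A, G, E, C, D, B} and column 6 has {A, G, E, B}, leaving only F.
So row 2 reads: B G D A E F C.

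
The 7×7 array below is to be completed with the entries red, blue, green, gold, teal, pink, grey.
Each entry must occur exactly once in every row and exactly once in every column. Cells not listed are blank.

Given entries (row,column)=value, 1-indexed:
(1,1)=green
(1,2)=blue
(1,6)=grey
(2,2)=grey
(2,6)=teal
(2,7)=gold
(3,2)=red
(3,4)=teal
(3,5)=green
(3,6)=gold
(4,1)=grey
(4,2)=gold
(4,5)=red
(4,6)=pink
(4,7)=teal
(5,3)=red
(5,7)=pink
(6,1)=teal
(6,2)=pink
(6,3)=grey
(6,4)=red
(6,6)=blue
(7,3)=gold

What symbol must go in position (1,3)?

teal

Row 1, column 7: row 1 has {blue, green, grey} and column 7 has {gold, teal, pink}, leaving only red.
Row 5, column 6: row 5 has {red, pink} and column 6 has {blue, gold, teal, pink, grey}, leaving only green.
Row 5, column 2: row 5 has {red, green, pink} and column 2 has {red, blue, gold, pink, grey}, leaving only teal.
Row 6, column 5: row 6 has {red, blue, teal, pink, grey} and column 5 has {red, green}, leaving only gold.
Row 6, column 7: row 6 has {red, blue, gold, teal, pink, grey} and column 7 has {red, gold, teal, pink}, leaving only green.
Row 7, column 2: row 7 has {gold} and column 2 has {red, blue, gold, teal, pink, grey}, leaving only green.
Row 7, column 6: row 7 has {green, gold} and column 6 has {blue, green, gold, teal, pink, grey}, leaving only red.
Row 1, column 3 is narrowed to {teal, pink}.
If it were pink, then row 4, column 3 would be left with no valid symbol.
So row 1, column 3 must be teal.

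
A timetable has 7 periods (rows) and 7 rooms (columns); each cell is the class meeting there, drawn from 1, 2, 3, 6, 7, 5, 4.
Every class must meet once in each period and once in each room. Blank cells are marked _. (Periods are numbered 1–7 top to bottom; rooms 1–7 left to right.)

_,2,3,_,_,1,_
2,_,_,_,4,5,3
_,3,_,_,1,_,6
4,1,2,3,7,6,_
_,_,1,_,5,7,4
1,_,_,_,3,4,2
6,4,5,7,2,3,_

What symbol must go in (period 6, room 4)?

6

Period 1, room 5: period 1 has {1, 2, 3} and room 5 has {1, 2, 3, 7, 5, 4}, leaving only 6.
Period 3, room 6: period 3 has {1, 3, 6} and room 6 has {1, 3, 6, 7, 5, 4}, leaving only 2.
Period 4, room 7: period 4 has {1, 2, 3, 6, 7, 4} and room 7 has {2, 3, 6, 4}, leaving only 5.
Period 1, room 7: period 1 has {1, 2, 3, 6} and room 7 has {2, 3, 6, 5, 4}, leaving only 7.
Period 1, room 1: period 1 has {1, 2, 3, 6, 7} and room 1 has {1, 2, 6, 4}, leaving only 5.
Period 1, room 4: period 1 has {1, 2, 3, 6, 7, 5} and room 4 has {3, 7}, leaving only 4.
Period 3, room 1: period 3 has {1, 2, 3, 6} and room 1 has {1, 2, 6, 5, 4}, leaving only 7.
Period 3, room 3: period 3 has {1, 2, 3, 6, 7} and room 3 has {1, 2, 3, 5}, leaving only 4.
Period 3, room 4: period 3 has {1, 2, 3, 6, 7, 4} and room 4 has {3, 7, 4}, leaving only 5.
Period 6 already has {1, 2, 3, 4} and room 4 already has {3, 7, 5, 4}, so period 6, room 4 must be 6.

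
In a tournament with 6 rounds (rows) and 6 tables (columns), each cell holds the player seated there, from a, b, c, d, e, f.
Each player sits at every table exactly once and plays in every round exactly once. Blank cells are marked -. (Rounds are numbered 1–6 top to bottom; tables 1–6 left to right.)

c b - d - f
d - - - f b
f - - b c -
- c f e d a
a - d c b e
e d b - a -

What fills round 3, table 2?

a

Round 1, table 5: round 1 has {b, c, d, f} and table 5 has {a, b, c, d, f}, leaving only e.
Round 1, table 3: round 1 has {b, c, d, e, f} and table 3 has {b, d, f}, leaving only a.
Round 2, table 4: round 2 has {b, d, f} and table 4 has {b, c, d, e}, leaving only a.
Round 2, table 2: round 2 has {a, b, d, f} and table 2 has {b, c, d}, leaving only e.
Round 3 already has {b, c, f} and table 2 already has {b, c, d, e}, so round 3, table 2 must be a.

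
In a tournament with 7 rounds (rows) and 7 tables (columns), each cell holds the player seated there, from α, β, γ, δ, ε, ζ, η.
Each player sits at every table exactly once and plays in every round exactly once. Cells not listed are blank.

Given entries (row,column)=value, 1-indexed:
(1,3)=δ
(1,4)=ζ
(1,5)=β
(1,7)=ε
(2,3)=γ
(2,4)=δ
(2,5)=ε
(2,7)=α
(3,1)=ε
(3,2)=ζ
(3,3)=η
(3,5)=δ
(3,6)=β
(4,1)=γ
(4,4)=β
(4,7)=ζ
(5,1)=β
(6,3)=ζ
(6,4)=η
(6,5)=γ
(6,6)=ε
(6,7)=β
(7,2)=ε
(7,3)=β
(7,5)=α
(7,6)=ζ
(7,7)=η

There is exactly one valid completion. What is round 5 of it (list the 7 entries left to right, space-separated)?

β η α ε ζ γ δ

Round 2, table 6: round 2 has {α, γ, δ, ε} and table 6 has {β, ε, ζ}, leaving only η.
Round 2, table 1: round 2 has {α, γ, δ, ε, η} and table 1 has {β, γ, ε}, leaving only ζ.
Round 2, table 2: round 2 has {α, γ, δ, ε, ζ, η} and table 2 has {ε, ζ}, leaving only β.
Round 3, table 7: round 3 has {β, δ, ε, ζ, η} and table 7 has {α, β, ε, ζ, η}, leaving only γ.
Round 5, table 7: round 5 has {β} and table 7 has {α, β, γ, ε, ζ, η}, leaving only δ.
Round 3, table 4: round 3 has {β, γ, δ, ε, ζ, η} and table 4 has {β, δ, ζ, η}, leaving only α.
Round 4, table 5: round 4 has {β, γ, ζ} and table 5 has {α, β, γ, δ, ε}, leaving only η.
Round 5, table 5: round 5 has {β, δ} and table 5 has {α, β, γ, δ, ε, η}, leaving only ζ.
Round 7, table 1: round 7 has {α, β, ε, ζ, η} and table 1 has {β, γ, ε, ζ}, leaving only δ.
Round 6, table 1: round 6 has {β, γ, ε, ζ, η} and table 1 has {β, γ, δ, ε, ζ}, leaving only α.
Round 1, table 1: round 1 has {β, δ, ε, ζ} and table 1 has {α, β, γ, δ, ε, ζ}, leaving only η.
Round 6, table 2: round 6 has {α, β, γ, ε, ζ, η} and table 2 has {β, ε, ζ}, leaving only δ.
Round 4, table 2: round 4 has {β, γ, ζ, η} and table 2 has {β, δ, ε, ζ}, leaving only α.
Round 1, table 2: round 1 has {β, δ, ε, ζ, η} and table 2 has {α, β, δ, ε, ζ}, leaving only γ.
Round 5, table 2: round 5 has {β, δ, ζ} and table 2 has {α, β, γ, δ, ε, ζ}, leaving only η.
Round 1, table 6: round 1 has {β, γ, δ, ε, ζ, η} and table 6 has {β, ε, ζ, η}, leaving only α.
Round 5, table 6: round 5 has {β, δ, ζ, η} and table 6 has {α, β, ε, ζ, η}, leaving only γ.
Round 5, table 4: round 5 has {β, γ, δ, ζ, η} and table 4 has {α, β, δ, ζ, η}, leaving only ε.
Round 5, table 3: round 5 has {β, γ, δ, ε, ζ, η} and table 3 has {β, γ, δ, ζ, η}, leaving only α.
So round 5 reads: β η α ε ζ γ δ.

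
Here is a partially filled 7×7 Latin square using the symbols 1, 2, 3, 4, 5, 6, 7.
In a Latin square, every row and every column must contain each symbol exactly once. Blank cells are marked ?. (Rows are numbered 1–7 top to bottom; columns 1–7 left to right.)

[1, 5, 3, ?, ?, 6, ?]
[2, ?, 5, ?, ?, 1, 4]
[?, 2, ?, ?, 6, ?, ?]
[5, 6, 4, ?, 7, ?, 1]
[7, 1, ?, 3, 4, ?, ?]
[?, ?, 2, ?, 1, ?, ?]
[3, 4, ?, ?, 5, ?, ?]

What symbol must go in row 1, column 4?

4

Row 1, column 5: row 1 has {1, 3, 5, 6} and column 5 has {1, 4, 5, 6, 7}, leaving only 2.
Row 1, column 7: row 1 has {1, 2, 3, 5, 6} and column 7 has {1, 4}, leaving only 7.
Row 1 already has {1, 2, 3, 5, 6, 7} and column 4 already has {3}, so row 1, column 4 must be 4.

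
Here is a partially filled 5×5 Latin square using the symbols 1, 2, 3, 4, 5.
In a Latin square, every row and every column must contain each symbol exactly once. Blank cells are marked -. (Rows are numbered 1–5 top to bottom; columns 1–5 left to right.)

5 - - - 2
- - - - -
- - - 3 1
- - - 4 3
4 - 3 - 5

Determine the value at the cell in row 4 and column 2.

5

Row 1, column 4: row 1 has {2, 5} and column 4 has {3, 4}, leaving only 1.
Row 1, column 3: row 1 has {1, 2, 5} and column 3 has {3}, leaving only 4.
Row 1, column 2: row 1 has {1, 2, 4, 5} and column 2 has {}, leaving only 3.
Row 2, column 5: row 2 has {} and column 5 has {1, 2, 3, 5}, leaving only 4.
Row 3, column 1: row 3 has {1, 3} and column 1 has {4, 5}, leaving only 2.
Row 3, column 3: row 3 has {1, 2, 3} and column 3 has {3, 4}, leaving only 5.
Row 3, column 2: row 3 has {1, 2, 3, 5} and column 2 has {3}, leaving only 4.
Row 4, column 1: row 4 has {3, 4} and column 1 has {2, 4, 5}, leaving only 1.
Row 2, column 1: row 2 has {4} and column 1 has {1, 2, 4, 5}, leaving only 3.
Row 4, column 3: row 4 has {1, 3, 4} and column 3 has {3, 4, 5}, leaving only 2.
Row 4 already has {1, 2, 3, 4} and column 2 already has {3, 4}, so row 4, column 2 must be 5.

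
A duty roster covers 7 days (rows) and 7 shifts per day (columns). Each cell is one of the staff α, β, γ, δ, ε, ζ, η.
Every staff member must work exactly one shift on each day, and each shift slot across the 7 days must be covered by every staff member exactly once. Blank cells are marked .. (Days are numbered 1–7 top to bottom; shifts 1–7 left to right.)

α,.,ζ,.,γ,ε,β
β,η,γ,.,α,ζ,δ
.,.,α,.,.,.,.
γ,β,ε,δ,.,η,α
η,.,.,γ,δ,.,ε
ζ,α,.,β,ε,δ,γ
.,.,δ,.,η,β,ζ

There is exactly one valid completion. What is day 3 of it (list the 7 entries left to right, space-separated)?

δ ε α ζ β γ η

Day 3, shift 6: day 3 has {α} and shift 6 has {β, δ, ε, ζ, η}, leaving only γ.
Day 3, shift 7: day 3 has {α, γ} and shift 7 has {α, β, γ, δ, ε, ζ}, leaving only η.
Day 1, shift 2: day 1 has {α, β, γ, ε, ζ} and shift 2 has {α, β, η}, leaving only δ.
Day 1, shift 4: day 1 has {α, β, γ, δ, ε, ζ} and shift 4 has {β, γ, δ}, leaving only η.
Day 2, shift 4: day 2 has {α, β, γ, δ, ζ, η} and shift 4 has {β, γ, δ, η}, leaving only ε.
Day 3, shift 4: day 3 has {α, γ, η} and shift 4 has {β, γ, δ, ε, η}, leaving only ζ.
Day 3, shift 2: day 3 has {α, γ, ζ, η} and shift 2 has {α, β, δ, η}, leaving only ε.
Day 3, shift 1: day 3 has {α, γ, ε, ζ, η} and shift 1 has {α, β, γ, ζ, η}, leaving only δ.
Day 3, shift 5: day 3 has {α, γ, δ, ε, ζ, η} and shift 5 has {α, γ, δ, ε, η}, leaving only β.
So day 3 reads: δ ε α ζ β γ η.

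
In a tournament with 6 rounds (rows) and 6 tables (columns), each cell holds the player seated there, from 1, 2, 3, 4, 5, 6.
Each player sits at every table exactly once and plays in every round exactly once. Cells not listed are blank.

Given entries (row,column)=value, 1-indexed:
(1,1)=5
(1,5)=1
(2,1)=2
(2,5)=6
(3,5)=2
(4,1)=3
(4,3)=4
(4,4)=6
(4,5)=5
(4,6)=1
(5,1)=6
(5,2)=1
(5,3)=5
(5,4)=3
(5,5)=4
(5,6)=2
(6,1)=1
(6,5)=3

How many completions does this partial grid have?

20

Round 1, table 2: eliminating its round and table leaves {2, 3, 4, 6}.
Round 1, table 3: eliminating its round and table leaves {2, 3, 6}.
Round 1, table 4: eliminating its round and table leaves {2, 4}.
Round 1, table 6: eliminating its round and table leaves {3, 4, 6}.
Round 2, table 2: eliminating its round and table leaves {3, 4, 5}.
Round 2, table 3: eliminating its round and table leaves {1, 3}.
Round 2, table 4: eliminating its round and table leaves {1, 4, 5}.
Round 2, table 6: eliminating its round and table leaves {3, 4, 5}.
Round 3, table 1: eliminating its round and table leaves {4}.
Round 3, table 2: eliminating its round and table leaves {3, 4, 5, 6}.
Round 3, table 3: eliminating its round and table leaves {1, 3, 6}.
Round 3, table 4: eliminating its round and table leaves {1, 4, 5}.
Round 3, table 6: eliminating its round and table leaves {3, 4, 5, 6}.
Round 4, table 2: eliminating its round and table leaves {2}.
Round 6, table 2: eliminating its round and table leaves {2, 4, 5, 6}.
Round 6, table 3: eliminating its round and table leaves {2, 6}.
Round 6, table 4: eliminating its round and table leaves {2, 4, 5}.
Round 6, table 6: eliminating its round and table leaves {4, 5, 6}.
Enumerating the assignments across these blanks that avoid any round or table repeat gives 20 completions.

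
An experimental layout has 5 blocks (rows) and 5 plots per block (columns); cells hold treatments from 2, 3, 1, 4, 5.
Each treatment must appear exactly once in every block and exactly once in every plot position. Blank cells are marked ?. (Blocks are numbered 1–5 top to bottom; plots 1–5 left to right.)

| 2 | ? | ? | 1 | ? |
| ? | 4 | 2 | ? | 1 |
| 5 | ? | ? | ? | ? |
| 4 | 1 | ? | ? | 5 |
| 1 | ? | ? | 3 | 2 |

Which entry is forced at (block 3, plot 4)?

Block 2, plot 1: block 2 has {2, 1, 4} and plot 1 has {2, 1, 4, 5}, leaving only 3.
Block 2, plot 4: block 2 has {2, 3, 1, 4} and plot 4 has {3, 1}, leaving only 5.
Block 4, plot 3: block 4 has {1, 4, 5} and plot 3 has {2}, leaving only 3.
Block 4, plot 4: block 4 has {3, 1, 4, 5} and plot 4 has {3, 1, 5}, leaving only 2.
Block 3 already has {5} and plot 4 already has {2, 3, 1, 5}, so block 3, plot 4 must be 4.

4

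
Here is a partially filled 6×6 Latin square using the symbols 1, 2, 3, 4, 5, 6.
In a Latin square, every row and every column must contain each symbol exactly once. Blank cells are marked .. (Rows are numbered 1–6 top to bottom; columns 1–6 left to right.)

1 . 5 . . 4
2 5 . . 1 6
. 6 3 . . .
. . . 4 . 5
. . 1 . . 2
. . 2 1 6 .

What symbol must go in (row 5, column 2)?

Row 2, column 3: row 2 has {1, 2, 5, 6} and column 3 has {1, 2, 3, 5}, leaving only 4.
Row 2, column 4: row 2 has {1, 2, 4, 5, 6} and column 4 has {1, 4}, leaving only 3.
Row 3, column 6: row 3 has {3, 6} and column 6 has {2, 4, 5, 6}, leaving only 1.
Row 4, column 3: row 4 has {4, 5} and column 3 has {1, 2, 3, 4, 5}, leaving only 6.
Row 4, column 1: row 4 has {4, 5, 6} and column 1 has {1, 2}, leaving only 3.
Row 4, column 5: row 4 has {3, 4, 5, 6} and column 5 has {1, 6}, leaving only 2.
Row 1, column 5: row 1 has {1, 4, 5} and column 5 has {1, 2, 6}, leaving only 3.
Row 1, column 2: row 1 has {1, 3, 4, 5} and column 2 has {5, 6}, leaving only 2.
Row 1, column 4: row 1 has {1, 2, 3, 4, 5} and column 4 has {1, 3, 4}, leaving only 6.
Row 4, column 2: row 4 has {2, 3, 4, 5, 6} and column 2 has {2, 5, 6}, leaving only 1.
Row 5, column 4: row 5 has {1, 2} and column 4 has {1, 3, 4, 6}, leaving only 5.
Row 3, column 4: row 3 has {1, 3, 6} and column 4 has {1, 3, 4, 5, 6}, leaving only 2.
Row 5, column 5: row 5 has {1, 2, 5} and column 5 has {1, 2, 3, 6}, leaving only 4.
Row 5 already has {1, 2, 4, 5} and column 2 already has {1, 2, 5, 6}, so row 5, column 2 must be 3.

3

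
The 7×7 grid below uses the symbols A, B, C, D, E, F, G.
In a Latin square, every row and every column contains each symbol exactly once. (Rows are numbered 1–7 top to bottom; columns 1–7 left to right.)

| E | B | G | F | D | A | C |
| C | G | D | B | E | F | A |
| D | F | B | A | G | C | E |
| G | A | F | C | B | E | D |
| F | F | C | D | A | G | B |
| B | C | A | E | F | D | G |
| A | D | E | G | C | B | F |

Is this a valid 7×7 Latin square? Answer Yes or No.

Row 5 contains F twice (at columns 1 and 2), so it is not a permutation.

No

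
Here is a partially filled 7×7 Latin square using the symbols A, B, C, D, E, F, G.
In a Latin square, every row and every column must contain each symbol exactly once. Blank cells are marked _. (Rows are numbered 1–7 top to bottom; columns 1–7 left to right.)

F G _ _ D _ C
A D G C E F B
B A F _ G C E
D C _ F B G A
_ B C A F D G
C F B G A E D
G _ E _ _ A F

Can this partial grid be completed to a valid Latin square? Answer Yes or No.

Row 4, column 3: row 4 together with column 3 already contain {A, B, C, D, E, F, G} — every symbol — so nothing can go there. The grid has no valid completion.

No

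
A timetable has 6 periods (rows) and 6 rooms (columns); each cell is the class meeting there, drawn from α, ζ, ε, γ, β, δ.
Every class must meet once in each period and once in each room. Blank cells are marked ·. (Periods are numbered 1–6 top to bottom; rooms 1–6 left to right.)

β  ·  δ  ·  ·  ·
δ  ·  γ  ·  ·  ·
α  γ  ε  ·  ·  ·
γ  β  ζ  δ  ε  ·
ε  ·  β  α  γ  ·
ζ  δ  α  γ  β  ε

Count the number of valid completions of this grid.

Period 1, room 2: eliminating its period and room leaves {α, ζ, ε}.
Period 1, room 4: eliminating its period and room leaves {ζ, ε}.
Period 1, room 5: eliminating its period and room leaves {α, ζ}.
Period 1, room 6: eliminating its period and room leaves {α, ζ, γ}.
Period 2, room 2: eliminating its period and room leaves {α, ζ, ε}.
Period 2, room 4: eliminating its period and room leaves {ζ, ε, β}.
Period 2, room 5: eliminating its period and room leaves {α, ζ}.
Period 2, room 6: eliminating its period and room leaves {α, ζ, β}.
Period 3, room 4: eliminating its period and room leaves {ζ, β}.
Period 3, room 5: eliminating its period and room leaves {ζ, δ}.
Period 3, room 6: eliminating its period and room leaves {ζ, β, δ}.
Period 4, room 6: eliminating its period and room leaves {α}.
Period 5, room 2: eliminating its period and room leaves {ζ}.
Period 5, room 6: eliminating its period and room leaves {ζ, δ}.
Enumerating the assignments across these blanks that avoid any period or room repeat gives 3 completions.

3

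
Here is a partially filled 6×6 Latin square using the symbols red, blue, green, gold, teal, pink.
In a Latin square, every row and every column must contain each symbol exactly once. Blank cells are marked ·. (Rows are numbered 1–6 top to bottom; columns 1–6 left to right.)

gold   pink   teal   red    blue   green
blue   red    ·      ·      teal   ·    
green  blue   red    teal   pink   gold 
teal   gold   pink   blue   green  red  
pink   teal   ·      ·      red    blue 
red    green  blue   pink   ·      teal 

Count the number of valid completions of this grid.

Row 2, column 3: eliminating its row and column leaves {green, gold}.
Row 2, column 4: eliminating its row and column leaves {green, gold}.
Row 2, column 6: eliminating its row and column leaves {pink}.
Row 5, column 3: eliminating its row and column leaves {green, gold}.
Row 5, column 4: eliminating its row and column leaves {green, gold}.
Row 6, column 5: eliminating its row and column leaves {gold}.
Enumerating the assignments across these blanks that avoid any row or column repeat gives 2 completions.

2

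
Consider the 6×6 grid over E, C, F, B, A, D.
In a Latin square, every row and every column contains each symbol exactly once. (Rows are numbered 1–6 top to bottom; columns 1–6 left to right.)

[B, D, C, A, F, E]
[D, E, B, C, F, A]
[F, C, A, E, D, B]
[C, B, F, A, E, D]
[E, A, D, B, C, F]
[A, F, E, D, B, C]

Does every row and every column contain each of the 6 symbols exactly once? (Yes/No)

No

Every row is a permutation, but column 5 contains F twice (at rows 1 and 2).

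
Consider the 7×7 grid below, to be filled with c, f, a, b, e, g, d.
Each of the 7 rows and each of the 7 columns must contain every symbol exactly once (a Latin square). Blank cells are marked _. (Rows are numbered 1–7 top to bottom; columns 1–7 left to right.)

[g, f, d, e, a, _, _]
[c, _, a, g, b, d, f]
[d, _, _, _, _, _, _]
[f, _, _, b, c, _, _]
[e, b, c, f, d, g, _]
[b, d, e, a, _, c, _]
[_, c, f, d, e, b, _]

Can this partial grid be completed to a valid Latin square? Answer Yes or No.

No

Row 1, column 6: row 1 together with column 6 already contain {c, f, a, b, e, g, d} — every symbol — so nothing can go there. The grid has no valid completion.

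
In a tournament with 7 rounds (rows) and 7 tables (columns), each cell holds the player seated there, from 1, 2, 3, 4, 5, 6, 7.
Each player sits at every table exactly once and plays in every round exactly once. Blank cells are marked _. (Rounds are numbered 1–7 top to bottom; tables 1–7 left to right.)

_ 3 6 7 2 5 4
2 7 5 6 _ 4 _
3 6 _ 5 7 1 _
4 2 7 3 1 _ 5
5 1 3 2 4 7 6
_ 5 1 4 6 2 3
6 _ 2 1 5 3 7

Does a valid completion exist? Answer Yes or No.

No round or table among the givens repeats a symbol, and propagating forced cells runs into no contradiction.
One valid completion exists (for instance, 1 3 6 7 2 5 4 / 2 7 5 6 3 4 1 / 3 6 4 5 7 1 2 / 4 2 7 3 1 6 5 / 5 1 3 2 4 7 6 / 7 5 1 4 6 2 3 / 6 4 2 1 5 3 7).

Yes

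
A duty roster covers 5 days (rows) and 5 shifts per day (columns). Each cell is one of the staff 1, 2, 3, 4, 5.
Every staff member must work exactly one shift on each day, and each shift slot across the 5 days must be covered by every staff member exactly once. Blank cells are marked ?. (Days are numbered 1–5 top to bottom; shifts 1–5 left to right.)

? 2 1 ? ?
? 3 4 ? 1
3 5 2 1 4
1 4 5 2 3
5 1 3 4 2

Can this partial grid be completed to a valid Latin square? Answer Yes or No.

Yes

No day or shift among the givens repeats a symbol, and propagating forced cells runs into no contradiction.
One valid completion exists (for instance, 4 2 1 3 5 / 2 3 4 5 1 / 3 5 2 1 4 / 1 4 5 2 3 / 5 1 3 4 2).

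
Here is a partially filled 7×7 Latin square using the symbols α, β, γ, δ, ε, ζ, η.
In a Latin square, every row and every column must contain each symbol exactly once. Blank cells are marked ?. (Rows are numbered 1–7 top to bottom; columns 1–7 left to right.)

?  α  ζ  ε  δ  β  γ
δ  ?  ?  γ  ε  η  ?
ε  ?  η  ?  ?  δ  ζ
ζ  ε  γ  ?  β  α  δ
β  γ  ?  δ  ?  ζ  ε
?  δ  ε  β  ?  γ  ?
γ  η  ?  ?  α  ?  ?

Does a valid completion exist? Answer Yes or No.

Yes

No row or column among the givens repeats a symbol, and propagating forced cells runs into no contradiction.
One valid completion exists (for instance, η α ζ ε δ β γ / δ ζ β γ ε η α / ε β η α γ δ ζ / ζ ε γ η β α δ / β γ α δ η ζ ε / α δ ε β ζ γ η / γ η δ ζ α ε β).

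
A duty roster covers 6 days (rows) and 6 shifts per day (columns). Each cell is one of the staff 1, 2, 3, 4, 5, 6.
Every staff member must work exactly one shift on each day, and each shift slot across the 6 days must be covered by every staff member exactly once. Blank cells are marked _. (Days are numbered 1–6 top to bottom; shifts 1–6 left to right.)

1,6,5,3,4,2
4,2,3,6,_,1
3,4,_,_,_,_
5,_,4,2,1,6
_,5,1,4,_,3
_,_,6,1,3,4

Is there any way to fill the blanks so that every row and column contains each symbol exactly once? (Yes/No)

No

Day 6, shift 2: day 6 together with shift 2 already contain {1, 2, 3, 4, 5, 6} — every symbol — so nothing can go there. The grid has no valid completion.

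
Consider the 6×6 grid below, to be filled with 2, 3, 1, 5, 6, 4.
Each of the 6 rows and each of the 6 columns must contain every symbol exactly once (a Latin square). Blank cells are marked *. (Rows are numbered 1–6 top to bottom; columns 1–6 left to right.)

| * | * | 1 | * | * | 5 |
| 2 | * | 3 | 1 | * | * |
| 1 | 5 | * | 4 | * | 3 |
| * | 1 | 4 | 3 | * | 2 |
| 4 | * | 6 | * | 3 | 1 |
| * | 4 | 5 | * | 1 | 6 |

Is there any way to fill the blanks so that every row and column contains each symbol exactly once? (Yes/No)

No

Row 2, column 2: row 2 has {2, 3, 1} and column 2 has {1, 5, 4}, so it must be 6.
Row 2, column 6: row 2 has {2, 3, 1, 6} and column 6 has {2, 3, 1, 5, 6}, so it must be 4.
Row 2, column 5: row 2 has {2, 3, 1, 6, 4} and column 5 has {3, 1}, so it must be 5.
Row 3, column 3: row 3 has {3, 1, 5, 4} and column 3 has {3, 1, 5, 6, 4}, so it must be 2.
Row 3, column 5: row 3 has {2, 3, 1, 5, 4} and column 5 has {3, 1, 5}, so it must be 6.
Now row 4, column 5: row 4 together with column 5 already contain {2, 3, 1, 5, 6, 4} — every symbol — so nothing can go there. The grid has no valid completion.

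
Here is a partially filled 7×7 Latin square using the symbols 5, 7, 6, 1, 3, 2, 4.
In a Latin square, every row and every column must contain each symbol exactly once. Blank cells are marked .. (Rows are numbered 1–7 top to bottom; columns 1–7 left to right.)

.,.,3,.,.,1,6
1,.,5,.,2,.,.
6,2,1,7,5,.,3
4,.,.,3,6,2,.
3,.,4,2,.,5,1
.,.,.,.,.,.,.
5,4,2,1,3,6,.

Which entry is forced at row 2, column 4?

6

Row 3, column 6: row 3 has {5, 7, 6, 1, 3, 2} and column 6 has {5, 6, 1, 2}, leaving only 4.
Row 4, column 3: row 4 has {6, 3, 2, 4} and column 3 has {5, 1, 3, 2, 4}, leaving only 7.
Row 4, column 7: row 4 has {7, 6, 3, 2, 4} and column 7 has {6, 1, 3}, leaving only 5.
Row 4, column 2: row 4 has {5, 7, 6, 3, 2, 4} and column 2 has {2, 4}, leaving only 1.
Row 5, column 5: row 5 has {5, 1, 3, 2, 4} and column 5 has {5, 6, 3, 2}, leaving only 7.
Row 1, column 5: row 1 has {6, 1, 3} and column 5 has {5, 7, 6, 3, 2}, leaving only 4.
Row 1, column 4: row 1 has {6, 1, 3, 4} and column 4 has {7, 1, 3, 2}, leaving only 5.
Row 1, column 2: row 1 has {5, 6, 1, 3, 4} and column 2 has {1, 2, 4}, leaving only 7.
Row 1, column 1: row 1 has {5, 7, 6, 1, 3, 4} and column 1 has {5, 6, 1, 3, 4}, leaving only 2.
Row 5, column 2: row 5 has {5, 7, 1, 3, 2, 4} and column 2 has {7, 1, 2, 4}, leaving only 6.
Row 2, column 2: row 2 has {5, 1, 2} and column 2 has {7, 6, 1, 2, 4}, leaving only 3.
Row 2, column 6: row 2 has {5, 1, 3, 2} and column 6 has {5, 6, 1, 2, 4}, leaving only 7.
Row 2, column 7: row 2 has {5, 7, 1, 3, 2} and column 7 has {5, 6, 1, 3}, leaving only 4.
Row 2 already has {5, 7, 1, 3, 2, 4} and column 4 already has {5, 7, 1, 3, 2}, so row 2, column 4 must be 6.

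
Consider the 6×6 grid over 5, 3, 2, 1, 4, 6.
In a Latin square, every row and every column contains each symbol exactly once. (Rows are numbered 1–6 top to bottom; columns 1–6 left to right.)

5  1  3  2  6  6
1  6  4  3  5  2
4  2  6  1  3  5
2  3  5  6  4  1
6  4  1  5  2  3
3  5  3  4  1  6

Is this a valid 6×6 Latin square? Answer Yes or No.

Row 6 contains 3 twice (at columns 1 and 3); row 1 is also not a permutation.

No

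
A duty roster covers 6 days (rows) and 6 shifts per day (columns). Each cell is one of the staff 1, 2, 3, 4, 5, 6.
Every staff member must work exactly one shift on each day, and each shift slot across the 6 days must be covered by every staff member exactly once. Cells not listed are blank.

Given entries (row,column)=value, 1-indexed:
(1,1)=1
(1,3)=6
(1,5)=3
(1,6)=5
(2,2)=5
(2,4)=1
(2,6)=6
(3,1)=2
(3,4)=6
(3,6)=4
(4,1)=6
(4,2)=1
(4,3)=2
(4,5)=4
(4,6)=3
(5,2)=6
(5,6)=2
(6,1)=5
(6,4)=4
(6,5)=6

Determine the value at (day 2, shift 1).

Day 1, shift 4: day 1 has {1, 3, 5, 6} and shift 4 has {1, 4, 6}, leaving only 2.
Day 1, shift 2: day 1 has {1, 2, 3, 5, 6} and shift 2 has {1, 5, 6}, leaving only 4.
Day 2, shift 5: day 2 has {1, 5, 6} and shift 5 has {3, 4, 6}, leaving only 2.
Day 3, shift 2: day 3 has {2, 4, 6} and shift 2 has {1, 4, 5, 6}, leaving only 3.
Day 4, shift 4: day 4 has {1, 2, 3, 4, 6} and shift 4 has {1, 2, 4, 6}, leaving only 5.
Day 5, shift 4: day 5 has {2, 6} and shift 4 has {1, 2, 4, 5, 6}, leaving only 3.
Day 5, shift 1: day 5 has {2, 3, 6} and shift 1 has {1, 2, 5, 6}, leaving only 4.
Day 2 already has {1, 2, 5, 6} and shift 1 already has {1, 2, 4, 5, 6}, so day 2, shift 1 must be 3.

3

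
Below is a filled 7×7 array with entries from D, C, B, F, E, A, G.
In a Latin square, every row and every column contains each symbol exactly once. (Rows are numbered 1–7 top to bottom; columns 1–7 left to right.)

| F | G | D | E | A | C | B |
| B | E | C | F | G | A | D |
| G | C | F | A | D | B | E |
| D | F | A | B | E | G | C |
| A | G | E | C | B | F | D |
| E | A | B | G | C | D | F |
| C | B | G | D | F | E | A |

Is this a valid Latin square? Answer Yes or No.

No

Every row is a permutation, but column 7 contains D twice (at rows 2 and 5).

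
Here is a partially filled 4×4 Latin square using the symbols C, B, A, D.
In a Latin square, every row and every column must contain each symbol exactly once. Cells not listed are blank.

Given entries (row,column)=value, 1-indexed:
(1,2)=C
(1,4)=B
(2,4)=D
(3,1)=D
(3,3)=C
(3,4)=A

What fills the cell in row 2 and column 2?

A

Row 1, column 1: row 1 has {C, B} and column 1 has {D}, leaving only A.
Row 1, column 3: row 1 has {C, B, A} and column 3 has {C}, leaving only D.
Row 3, column 2: row 3 has {C, A, D} and column 2 has {C}, leaving only B.
Row 2 already has {D} and column 2 already has {C, B}, so row 2, column 2 must be A.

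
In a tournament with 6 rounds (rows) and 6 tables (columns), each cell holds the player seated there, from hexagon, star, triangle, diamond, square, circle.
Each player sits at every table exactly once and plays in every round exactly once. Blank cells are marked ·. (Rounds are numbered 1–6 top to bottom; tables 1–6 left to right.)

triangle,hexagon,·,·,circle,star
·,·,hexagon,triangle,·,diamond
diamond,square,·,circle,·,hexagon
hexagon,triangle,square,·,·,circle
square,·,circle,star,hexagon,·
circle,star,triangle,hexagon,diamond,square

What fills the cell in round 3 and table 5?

triangle

Round 1, table 3: round 1 has {hexagon, star, triangle, circle} and table 3 has {hexagon, triangle, square, circle}, leaving only diamond.
Round 1, table 4: round 1 has {hexagon, star, triangle, diamond, circle} and table 4 has {hexagon, star, triangle, circle}, leaving only square.
Round 2, table 1: round 2 has {hexagon, triangle, diamond} and table 1 has {hexagon, triangle, diamond, square, circle}, leaving only star.
Round 2, table 2: round 2 has {hexagon, star, triangle, diamond} and table 2 has {hexagon, star, triangle, square}, leaving only circle.
Round 2, table 5: round 2 has {hexagon, star, triangle, diamond, circle} and table 5 has {hexagon, diamond, circle}, leaving only square.
Round 3, table 3: round 3 has {hexagon, diamond, square, circle} and table 3 has {hexagon, triangle, diamond, square, circle}, leaving only star.
Round 3 already has {hexagon, star, diamond, square, circle} and table 5 already has {hexagon, diamond, square, circle}, so round 3, table 5 must be triangle.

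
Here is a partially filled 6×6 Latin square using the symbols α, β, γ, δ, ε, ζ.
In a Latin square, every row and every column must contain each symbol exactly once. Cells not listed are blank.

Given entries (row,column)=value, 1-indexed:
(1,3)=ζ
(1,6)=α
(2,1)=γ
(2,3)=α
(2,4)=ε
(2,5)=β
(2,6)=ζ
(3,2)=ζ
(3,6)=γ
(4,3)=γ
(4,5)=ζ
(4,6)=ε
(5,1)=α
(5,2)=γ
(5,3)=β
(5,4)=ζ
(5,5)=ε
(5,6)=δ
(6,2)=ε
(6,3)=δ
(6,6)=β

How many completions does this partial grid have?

3

Row 1, column 1: eliminating its row and column leaves {β, δ, ε}.
Row 1, column 2: eliminating its row and column leaves {β, δ}.
Row 1, column 4: eliminating its row and column leaves {β, γ, δ}.
Row 1, column 5: eliminating its row and column leaves {γ, δ}.
Row 2, column 2: eliminating its row and column leaves {δ}.
Row 3, column 1: eliminating its row and column leaves {β, δ, ε}.
Row 3, column 3: eliminating its row and column leaves {ε}.
Row 3, column 4: eliminating its row and column leaves {α, β, δ}.
Row 3, column 5: eliminating its row and column leaves {α, δ}.
Row 4, column 1: eliminating its row and column leaves {β, δ}.
Row 4, column 2: eliminating its row and column leaves {α, β, δ}.
Row 4, column 4: eliminating its row and column leaves {α, β, δ}.
Row 6, column 1: eliminating its row and column leaves {ζ}.
Row 6, column 4: eliminating its row and column leaves {α, γ}.
Row 6, column 5: eliminating its row and column leaves {α, γ}.
Enumerating the assignments across these blanks that avoid any row or column repeat gives 3 completions.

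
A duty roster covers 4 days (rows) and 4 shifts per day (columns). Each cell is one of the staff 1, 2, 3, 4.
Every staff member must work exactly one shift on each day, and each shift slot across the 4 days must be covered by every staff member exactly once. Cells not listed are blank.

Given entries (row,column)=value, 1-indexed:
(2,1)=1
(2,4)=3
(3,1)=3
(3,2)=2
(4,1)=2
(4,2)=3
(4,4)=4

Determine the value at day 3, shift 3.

Day 1, shift 1: day 1 has {} and shift 1 has {1, 2, 3}, leaving only 4.
Day 1, shift 2: day 1 has {4} and shift 2 has {2, 3}, leaving only 1.
Day 1, shift 4: day 1 has {1, 4} and shift 4 has {3, 4}, leaving only 2.
Day 1, shift 3: day 1 has {1, 2, 4} and shift 3 has {}, leaving only 3.
Day 2, shift 2: day 2 has {1, 3} and shift 2 has {1, 2, 3}, leaving only 4.
Day 2, shift 3: day 2 has {1, 3, 4} and shift 3 has {3}, leaving only 2.
Day 3, shift 4: day 3 has {2, 3} and shift 4 has {2, 3, 4}, leaving only 1.
Day 3 already has {1, 2, 3} and shift 3 already has {2, 3}, so day 3, shift 3 must be 4.

4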